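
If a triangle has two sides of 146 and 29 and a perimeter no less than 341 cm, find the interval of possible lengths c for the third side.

166 ≤ c < 175

Triangle inequality alone gives 117 < c < 175.
The perimeter condition gives c ≥ 341 − 146 − 29 = 166.
Intersecting the two: 166 ≤ c < 175.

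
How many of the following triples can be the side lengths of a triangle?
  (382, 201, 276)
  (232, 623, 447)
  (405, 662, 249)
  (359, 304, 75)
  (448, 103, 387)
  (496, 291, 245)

5

(201,276,382): 201+276 > 382 → valid
(232,447,623): 232+447 > 623 → valid
(249,405,662): 249+405 ≤ 662 → not valid
(75,304,359): 75+304 > 359 → valid
(103,387,448): 103+387 > 448 → valid
(245,291,496): 245+291 > 496 → valid
5 of the 6 triples form a triangle.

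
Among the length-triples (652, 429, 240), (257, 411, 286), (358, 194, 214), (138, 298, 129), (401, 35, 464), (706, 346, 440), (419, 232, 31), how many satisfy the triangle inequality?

(240,429,652): 240+429 > 652 → valid
(257,286,411): 257+286 > 411 → valid
(194,214,358): 194+214 > 358 → valid
(129,138,298): 129+138 ≤ 298 → not valid
(35,401,464): 35+401 ≤ 464 → not valid
(346,440,706): 346+440 > 706 → valid
(31,232,419): 31+232 ≤ 419 → not valid
4 of the 7 triples form a triangle.

4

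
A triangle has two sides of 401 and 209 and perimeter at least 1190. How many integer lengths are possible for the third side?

30

Triangle inequality: 192 < x < 610. Perimeter ≥ 1190 gives x ≥ 1190 − 401 − 209 = 580.
So 580 ≤ x < 610; integers 580 through 609: 30 values.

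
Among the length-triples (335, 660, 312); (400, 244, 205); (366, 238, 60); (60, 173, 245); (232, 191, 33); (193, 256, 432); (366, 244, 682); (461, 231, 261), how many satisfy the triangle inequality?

3

(312,335,660): 312+335 ≤ 660 → not valid
(205,244,400): 205+244 > 400 → valid
(60,238,366): 60+238 ≤ 366 → not valid
(60,173,245): 60+173 ≤ 245 → not valid
(33,191,232): 33+191 ≤ 232 → not valid
(193,256,432): 193+256 > 432 → valid
(244,366,682): 244+366 ≤ 682 → not valid
(231,261,461): 231+261 > 461 → valid
3 of the 8 triples form a triangle.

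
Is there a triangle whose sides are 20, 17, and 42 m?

No

The longest side is 42, but the other two sum to only 37.
37 < 42, so the triangle inequality fails.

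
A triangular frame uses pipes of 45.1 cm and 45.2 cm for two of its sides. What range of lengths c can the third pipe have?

0.1 < c < 90.3 (cm)

By the triangle inequality, c must be less than 45.1 + 45.2 = 90.3 and greater than |45.1 − 45.2| = 0.1.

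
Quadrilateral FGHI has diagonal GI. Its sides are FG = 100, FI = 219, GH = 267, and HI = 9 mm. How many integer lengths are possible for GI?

17

From triangle FGI: 119 < GI < 319.
From triangle HGI: 258 < GI < 276.
Intersection: 258 < GI < 276, so integers 259 through 275: 17 values.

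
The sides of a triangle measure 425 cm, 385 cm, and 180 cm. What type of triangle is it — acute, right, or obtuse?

right

Compare the square of the longest side to the sum of squares of the other two: 180² + 385² = 180625 = 425².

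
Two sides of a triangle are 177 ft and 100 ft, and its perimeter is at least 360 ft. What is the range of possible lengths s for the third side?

Triangle inequality alone gives 77 < s < 277.
The perimeter condition gives s ≥ 360 − 177 − 100 = 83.
Intersecting the two: 83 ≤ s < 277.

83 ≤ s < 277 ft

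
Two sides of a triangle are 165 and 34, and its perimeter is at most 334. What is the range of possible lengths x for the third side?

131 < x ≤ 135

Triangle inequality alone gives 131 < x < 199.
The perimeter condition gives x ≤ 334 − 165 − 34 = 135.
Intersecting the two: 131 < x ≤ 135.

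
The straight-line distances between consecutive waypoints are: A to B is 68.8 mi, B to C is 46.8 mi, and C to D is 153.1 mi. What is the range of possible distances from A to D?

37.5 ≤ AD ≤ 268.7 mi

The maximum is all hops collinear in one direction: 68.8 + 46.8 + 153.1 = 268.7.
The longest hop is 153.1; the others sum to 115.6. Folding the others back against it leaves at least 153.1 − 115.6 = 37.5.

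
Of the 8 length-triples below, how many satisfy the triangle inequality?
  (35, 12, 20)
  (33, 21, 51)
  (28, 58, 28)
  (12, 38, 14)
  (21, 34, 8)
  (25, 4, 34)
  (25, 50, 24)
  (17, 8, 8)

1

(12,20,35): 12+20 ≤ 35 → not valid
(21,33,51): 21+33 > 51 → valid
(28,28,58): 28+28 ≤ 58 → not valid
(12,14,38): 12+14 ≤ 38 → not valid
(8,21,34): 8+21 ≤ 34 → not valid
(4,25,34): 4+25 ≤ 34 → not valid
(24,25,50): 24+25 ≤ 50 → not valid
(8,8,17): 8+8 ≤ 17 → not valid
1 of the 8 triples forms a triangle.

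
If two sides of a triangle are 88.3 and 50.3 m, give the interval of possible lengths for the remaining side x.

By the triangle inequality, x must be less than 88.3 + 50.3 = 138.6 and greater than |88.3 − 50.3| = 38.0.

38.0 < x < 138.6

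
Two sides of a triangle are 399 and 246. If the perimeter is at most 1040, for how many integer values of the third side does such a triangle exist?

242

Triangle inequality: 153 < x < 645. Perimeter ≤ 1040 gives x ≤ 1040 − 399 − 246 = 395.
So 153 < x ≤ 395; integers 154 through 395: 242 values.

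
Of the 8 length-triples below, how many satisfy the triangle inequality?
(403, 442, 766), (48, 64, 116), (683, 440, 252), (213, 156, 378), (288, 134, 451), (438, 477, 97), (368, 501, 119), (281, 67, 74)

3

(403,442,766): 403+442 > 766 → valid
(48,64,116): 48+64 ≤ 116 → not valid
(252,440,683): 252+440 > 683 → valid
(156,213,378): 156+213 ≤ 378 → not valid
(134,288,451): 134+288 ≤ 451 → not valid
(97,438,477): 97+438 > 477 → valid
(119,368,501): 119+368 ≤ 501 → not valid
(67,74,281): 67+74 ≤ 281 → not valid
3 of the 8 triples form a triangle.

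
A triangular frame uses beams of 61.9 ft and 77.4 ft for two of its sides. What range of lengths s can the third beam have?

15.5 < s < 139.3 (ft)

By the triangle inequality, s must be less than 61.9 + 77.4 = 139.3 and greater than |61.9 − 77.4| = 15.5.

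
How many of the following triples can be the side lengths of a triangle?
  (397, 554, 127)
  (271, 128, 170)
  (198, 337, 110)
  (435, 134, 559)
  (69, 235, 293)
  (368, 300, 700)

(127,397,554): 127+397 ≤ 554 → not valid
(128,170,271): 128+170 > 271 → valid
(110,198,337): 110+198 ≤ 337 → not valid
(134,435,559): 134+435 > 559 → valid
(69,235,293): 69+235 > 293 → valid
(300,368,700): 300+368 ≤ 700 → not valid
3 of the 6 triples form a triangle.

3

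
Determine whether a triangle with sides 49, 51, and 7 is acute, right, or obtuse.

obtuse

Compare the square of the longest side to the sum of squares of the other two: 7² + 49² = 2450 < 2601 = 51².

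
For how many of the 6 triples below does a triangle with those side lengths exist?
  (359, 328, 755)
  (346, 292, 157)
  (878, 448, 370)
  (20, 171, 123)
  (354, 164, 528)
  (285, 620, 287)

1

(328,359,755): 328+359 ≤ 755 → not valid
(157,292,346): 157+292 > 346 → valid
(370,448,878): 370+448 ≤ 878 → not valid
(20,123,171): 20+123 ≤ 171 → not valid
(164,354,528): 164+354 ≤ 528 → not valid
(285,287,620): 285+287 ≤ 620 → not valid
1 of the 6 triples forms a triangle.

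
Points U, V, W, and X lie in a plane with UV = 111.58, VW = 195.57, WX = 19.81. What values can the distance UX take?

The maximum is all hops collinear in one direction: 111.58 + 195.57 + 19.81 = 326.96.
The longest hop is 195.57; the others sum to 131.39. Folding the others back against it leaves at least 195.57 − 131.39 = 64.18.

64.18 ≤ UX ≤ 326.96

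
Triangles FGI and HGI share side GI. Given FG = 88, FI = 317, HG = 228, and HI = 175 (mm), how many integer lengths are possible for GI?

From triangle FGI: 229 < GI < 405.
From triangle HGI: 53 < GI < 403.
Intersection: 229 < GI < 403, so integers 230 through 402: 173 values.

173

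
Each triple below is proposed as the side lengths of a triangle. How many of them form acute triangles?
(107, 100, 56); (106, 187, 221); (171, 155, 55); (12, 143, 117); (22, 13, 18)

2

(107,100,56): 56²+100² = 13136 > 11449 = 107² → acute
(106,187,221): 106²+187² = 46205 < 48841 = 221² → obtuse
(171,155,55): 55²+155² = 27050 < 29241 = 171² → obtuse
(12,143,117): 12+117 ≤ 143, not a triangle
(22,13,18): 13²+18² = 493 > 484 = 22² → acute
2 of the 5 are acute.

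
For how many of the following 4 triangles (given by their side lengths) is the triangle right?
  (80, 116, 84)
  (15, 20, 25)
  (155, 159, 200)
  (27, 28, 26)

2

(80,116,84): 80²+84² = 13456 = 116² → right
(15,20,25): 15²+20² = 625 = 25² → right
(155,159,200): 155²+159² = 49306 > 40000 = 200² → acute
(27,28,26): 26²+27² = 1405 > 784 = 28² → acute
2 of the 4 are right.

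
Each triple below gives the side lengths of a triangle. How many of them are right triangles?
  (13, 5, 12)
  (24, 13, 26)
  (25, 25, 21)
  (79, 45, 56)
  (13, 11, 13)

1

(13,5,12): 5²+12² = 169 = 13² → right
(24,13,26): 13²+24² = 745 > 676 = 26² → acute
(25,25,21): 21²+25² = 1066 > 625 = 25² → acute
(79,45,56): 45²+56² = 5161 < 6241 = 79² → obtuse
(13,11,13): 11²+13² = 290 > 169 = 13² → acute
1 of the 5 is right.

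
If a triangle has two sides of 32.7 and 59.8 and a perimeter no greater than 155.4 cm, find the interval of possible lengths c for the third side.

Triangle inequality alone gives 27.1 < c < 92.5.
The perimeter condition gives c ≤ 155.4 − 32.7 − 59.8 = 62.9.
Intersecting the two: 27.1 < c ≤ 62.9.

27.1 < c ≤ 62.9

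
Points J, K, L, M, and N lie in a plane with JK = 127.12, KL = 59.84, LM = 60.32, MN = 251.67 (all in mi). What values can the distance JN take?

The maximum is all hops collinear in one direction: 127.12 + 59.84 + 60.32 + 251.67 = 498.95.
The longest hop is 251.67; the others sum to 247.28. Folding the others back against it leaves at least 251.67 − 247.28 = 4.39.

4.39 ≤ JN ≤ 498.95 mi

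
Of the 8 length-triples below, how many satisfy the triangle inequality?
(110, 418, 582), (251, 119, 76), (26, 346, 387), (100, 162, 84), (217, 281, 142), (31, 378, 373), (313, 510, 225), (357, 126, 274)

5

(110,418,582): 110+418 ≤ 582 → not valid
(76,119,251): 76+119 ≤ 251 → not valid
(26,346,387): 26+346 ≤ 387 → not valid
(84,100,162): 84+100 > 162 → valid
(142,217,281): 142+217 > 281 → valid
(31,373,378): 31+373 > 378 → valid
(225,313,510): 225+313 > 510 → valid
(126,274,357): 126+274 > 357 → valid
5 of the 8 triples form a triangle.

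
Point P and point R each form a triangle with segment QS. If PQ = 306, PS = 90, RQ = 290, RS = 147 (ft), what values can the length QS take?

216 < QS < 396

From triangle PQS: |306 − 90| < QS < 306 + 90, i.e. 216 < QS < 396.
From triangle RQS: 143 < QS < 437.
Both must hold, so QS lies in the intersection.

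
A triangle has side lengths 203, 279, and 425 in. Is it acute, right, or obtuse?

Compare the square of the longest side to the sum of squares of the other two: 203² + 279² = 119050 < 180625 = 425².

obtuse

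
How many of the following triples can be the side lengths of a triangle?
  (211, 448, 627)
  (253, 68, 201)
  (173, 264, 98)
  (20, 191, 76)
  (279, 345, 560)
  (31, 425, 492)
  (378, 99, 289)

5

(211,448,627): 211+448 > 627 → valid
(68,201,253): 68+201 > 253 → valid
(98,173,264): 98+173 > 264 → valid
(20,76,191): 20+76 ≤ 191 → not valid
(279,345,560): 279+345 > 560 → valid
(31,425,492): 31+425 ≤ 492 → not valid
(99,289,378): 99+289 > 378 → valid
5 of the 7 triples form a triangle.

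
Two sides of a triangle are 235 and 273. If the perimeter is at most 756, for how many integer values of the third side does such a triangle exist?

210

Triangle inequality: 38 < x < 508. Perimeter ≤ 756 gives x ≤ 756 − 235 − 273 = 248.
So 38 < x ≤ 248; integers 39 through 248: 210 values.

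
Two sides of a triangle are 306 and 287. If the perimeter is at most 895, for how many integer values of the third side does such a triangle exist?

283

Triangle inequality: 19 < x < 593. Perimeter ≤ 895 gives x ≤ 895 − 306 − 287 = 302.
So 19 < x ≤ 302; integers 20 through 302: 283 values.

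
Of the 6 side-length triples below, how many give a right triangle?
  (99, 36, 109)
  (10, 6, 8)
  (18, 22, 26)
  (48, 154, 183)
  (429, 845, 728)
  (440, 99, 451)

(99,36,109): 36²+99² = 11097 < 11881 = 109² → obtuse
(10,6,8): 6²+8² = 100 = 10² → right
(18,22,26): 18²+22² = 808 > 676 = 26² → acute
(48,154,183): 48²+154² = 26020 < 33489 = 183² → obtuse
(429,845,728): 429²+728² = 714025 = 845² → right
(440,99,451): 99²+440² = 203401 = 451² → right
3 of the 6 are right.

3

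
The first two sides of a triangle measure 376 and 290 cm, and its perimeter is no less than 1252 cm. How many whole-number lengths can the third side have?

80

Triangle inequality: 86 < x < 666. Perimeter ≥ 1252 gives x ≥ 1252 − 376 − 290 = 586.
So 586 ≤ x < 666; integers 586 through 665: 80 values.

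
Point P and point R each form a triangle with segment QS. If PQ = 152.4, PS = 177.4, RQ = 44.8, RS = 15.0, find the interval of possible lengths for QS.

From triangle PQS: |152.4 − 177.4| < QS < 152.4 + 177.4, i.e. 25.0 < QS < 329.8.
From triangle RQS: 29.8 < QS < 59.8.
Both must hold, so QS lies in the intersection.

29.8 < QS < 59.8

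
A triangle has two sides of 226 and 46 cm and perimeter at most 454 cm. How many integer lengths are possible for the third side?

2

Triangle inequality: 180 < x < 272. Perimeter ≤ 454 gives x ≤ 454 − 226 − 46 = 182.
So 180 < x ≤ 182; integers 181 through 182: 2 values.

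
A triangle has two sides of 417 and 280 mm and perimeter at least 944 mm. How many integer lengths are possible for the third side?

Triangle inequality: 137 < x < 697. Perimeter ≥ 944 gives x ≥ 944 − 417 − 280 = 247.
So 247 ≤ x < 697; integers 247 through 696: 450 values.

450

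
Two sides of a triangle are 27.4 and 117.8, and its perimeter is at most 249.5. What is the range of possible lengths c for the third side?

90.4 < c ≤ 104.3

Triangle inequality alone gives 90.4 < c < 145.2.
The perimeter condition gives c ≤ 249.5 − 27.4 − 117.8 = 104.3.
Intersecting the two: 90.4 < c ≤ 104.3.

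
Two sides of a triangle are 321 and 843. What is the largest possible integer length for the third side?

The third side must be strictly less than 321 + 843 = 1164.
The largest integer below 1164 is 1163.

1163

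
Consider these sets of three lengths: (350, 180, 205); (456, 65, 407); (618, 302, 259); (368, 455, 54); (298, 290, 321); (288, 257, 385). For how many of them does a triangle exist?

4

(180,205,350): 180+205 > 350 → valid
(65,407,456): 65+407 > 456 → valid
(259,302,618): 259+302 ≤ 618 → not valid
(54,368,455): 54+368 ≤ 455 → not valid
(290,298,321): 290+298 > 321 → valid
(257,288,385): 257+288 > 385 → valid
4 of the 6 triples form a triangle.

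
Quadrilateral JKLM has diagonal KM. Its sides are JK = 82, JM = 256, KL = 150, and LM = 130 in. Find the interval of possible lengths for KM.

174 < KM < 280

From triangle JKM: |82 − 256| < KM < 82 + 256, i.e. 174 < KM < 338.
From triangle LKM: 20 < KM < 280.
Both must hold, so KM lies in the intersection.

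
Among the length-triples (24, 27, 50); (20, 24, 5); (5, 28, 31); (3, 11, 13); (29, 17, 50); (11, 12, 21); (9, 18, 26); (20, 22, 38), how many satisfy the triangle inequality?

7

(24,27,50): 24+27 > 50 → valid
(5,20,24): 5+20 > 24 → valid
(5,28,31): 5+28 > 31 → valid
(3,11,13): 3+11 > 13 → valid
(17,29,50): 17+29 ≤ 50 → not valid
(11,12,21): 11+12 > 21 → valid
(9,18,26): 9+18 > 26 → valid
(20,22,38): 20+22 > 38 → valid
7 of the 8 triples form a triangle.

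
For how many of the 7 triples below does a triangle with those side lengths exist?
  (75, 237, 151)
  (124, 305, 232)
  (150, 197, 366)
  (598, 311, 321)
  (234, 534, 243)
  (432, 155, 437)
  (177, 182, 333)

4

(75,151,237): 75+151 ≤ 237 → not valid
(124,232,305): 124+232 > 305 → valid
(150,197,366): 150+197 ≤ 366 → not valid
(311,321,598): 311+321 > 598 → valid
(234,243,534): 234+243 ≤ 534 → not valid
(155,432,437): 155+432 > 437 → valid
(177,182,333): 177+182 > 333 → valid
4 of the 7 triples form a triangle.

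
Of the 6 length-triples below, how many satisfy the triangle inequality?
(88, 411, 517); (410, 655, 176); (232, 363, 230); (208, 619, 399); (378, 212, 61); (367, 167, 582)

(88,411,517): 88+411 ≤ 517 → not valid
(176,410,655): 176+410 ≤ 655 → not valid
(230,232,363): 230+232 > 363 → valid
(208,399,619): 208+399 ≤ 619 → not valid
(61,212,378): 61+212 ≤ 378 → not valid
(167,367,582): 167+367 ≤ 582 → not valid
1 of the 6 triples forms a triangle.

1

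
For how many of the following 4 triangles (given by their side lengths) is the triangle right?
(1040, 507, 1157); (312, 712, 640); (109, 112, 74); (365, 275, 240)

(1040,507,1157): 507²+1040² = 1338649 = 1157² → right
(312,712,640): 312²+640² = 506944 = 712² → right
(109,112,74): 74²+109² = 17357 > 12544 = 112² → acute
(365,275,240): 240²+275² = 133225 = 365² → right
3 of the 4 are right.

3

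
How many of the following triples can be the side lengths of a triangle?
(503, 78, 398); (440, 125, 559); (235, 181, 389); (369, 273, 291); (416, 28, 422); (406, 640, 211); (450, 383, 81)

(78,398,503): 78+398 ≤ 503 → not valid
(125,440,559): 125+440 > 559 → valid
(181,235,389): 181+235 > 389 → valid
(273,291,369): 273+291 > 369 → valid
(28,416,422): 28+416 > 422 → valid
(211,406,640): 211+406 ≤ 640 → not valid
(81,383,450): 81+383 > 450 → valid
5 of the 7 triples form a triangle.

5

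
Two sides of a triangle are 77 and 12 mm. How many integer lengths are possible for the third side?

23

The third side lies in the open interval (65, 89).
Integers from 66 to 88 inclusive: 88 − 66 + 1 = 23.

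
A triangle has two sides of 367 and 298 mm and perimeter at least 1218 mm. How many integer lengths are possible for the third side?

112

Triangle inequality: 69 < x < 665. Perimeter ≥ 1218 gives x ≥ 1218 − 367 − 298 = 553.
So 553 ≤ x < 665; integers 553 through 664: 112 values.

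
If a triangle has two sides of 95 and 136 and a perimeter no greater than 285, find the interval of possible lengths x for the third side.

Triangle inequality alone gives 41 < x < 231.
The perimeter condition gives x ≤ 285 − 95 − 136 = 54.
Intersecting the two: 41 < x ≤ 54.

41 < x ≤ 54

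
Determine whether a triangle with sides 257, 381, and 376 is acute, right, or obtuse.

acute

Compare the square of the longest side to the sum of squares of the other two: 257² + 376² = 207425 > 145161 = 381².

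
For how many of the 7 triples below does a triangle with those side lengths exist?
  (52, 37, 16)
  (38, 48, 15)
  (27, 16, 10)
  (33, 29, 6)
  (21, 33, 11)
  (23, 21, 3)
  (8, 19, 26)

(16,37,52): 16+37 > 52 → valid
(15,38,48): 15+38 > 48 → valid
(10,16,27): 10+16 ≤ 27 → not valid
(6,29,33): 6+29 > 33 → valid
(11,21,33): 11+21 ≤ 33 → not valid
(3,21,23): 3+21 > 23 → valid
(8,19,26): 8+19 > 26 → valid
5 of the 7 triples form a triangle.

5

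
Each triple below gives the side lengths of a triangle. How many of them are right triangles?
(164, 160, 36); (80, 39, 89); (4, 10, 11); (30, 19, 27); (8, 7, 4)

(164,160,36): 36²+160² = 26896 = 164² → right
(80,39,89): 39²+80² = 7921 = 89² → right
(4,10,11): 4²+10² = 116 < 121 = 11² → obtuse
(30,19,27): 19²+27² = 1090 > 900 = 30² → acute
(8,7,4): 4²+7² = 65 > 64 = 8² → acute
2 of the 5 are right.

2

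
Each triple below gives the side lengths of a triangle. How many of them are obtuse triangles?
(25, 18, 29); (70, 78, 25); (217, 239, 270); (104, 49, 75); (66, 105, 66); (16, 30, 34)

3

(25,18,29): 18²+25² = 949 > 841 = 29² → acute
(70,78,25): 25²+70² = 5525 < 6084 = 78² → obtuse
(217,239,270): 217²+239² = 104210 > 72900 = 270² → acute
(104,49,75): 49²+75² = 8026 < 10816 = 104² → obtuse
(66,105,66): 66²+66² = 8712 < 11025 = 105² → obtuse
(16,30,34): 16²+30² = 1156 = 34² → right
3 of the 6 are obtuse.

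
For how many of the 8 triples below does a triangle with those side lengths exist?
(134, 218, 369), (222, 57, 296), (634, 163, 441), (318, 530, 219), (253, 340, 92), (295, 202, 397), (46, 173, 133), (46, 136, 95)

5

(134,218,369): 134+218 ≤ 369 → not valid
(57,222,296): 57+222 ≤ 296 → not valid
(163,441,634): 163+441 ≤ 634 → not valid
(219,318,530): 219+318 > 530 → valid
(92,253,340): 92+253 > 340 → valid
(202,295,397): 202+295 > 397 → valid
(46,133,173): 46+133 > 173 → valid
(46,95,136): 46+95 > 136 → valid
5 of the 8 triples form a triangle.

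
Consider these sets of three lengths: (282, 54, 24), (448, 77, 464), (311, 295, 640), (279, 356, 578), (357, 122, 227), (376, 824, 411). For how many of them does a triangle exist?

(24,54,282): 24+54 ≤ 282 → not valid
(77,448,464): 77+448 > 464 → valid
(295,311,640): 295+311 ≤ 640 → not valid
(279,356,578): 279+356 > 578 → valid
(122,227,357): 122+227 ≤ 357 → not valid
(376,411,824): 376+411 ≤ 824 → not valid
2 of the 6 triples form a triangle.

2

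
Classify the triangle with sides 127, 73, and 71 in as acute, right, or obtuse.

Compare the square of the longest side to the sum of squares of the other two: 71² + 73² = 10370 < 16129 = 127².

obtuse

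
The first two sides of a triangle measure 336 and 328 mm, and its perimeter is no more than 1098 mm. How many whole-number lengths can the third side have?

426

Triangle inequality: 8 < x < 664. Perimeter ≤ 1098 gives x ≤ 1098 − 336 − 328 = 434.
So 8 < x ≤ 434; integers 9 through 434: 426 values.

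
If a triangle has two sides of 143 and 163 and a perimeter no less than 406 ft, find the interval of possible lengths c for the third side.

100 ≤ c < 306 ft

Triangle inequality alone gives 20 < c < 306.
The perimeter condition gives c ≥ 406 − 143 − 163 = 100.
Intersecting the two: 100 ≤ c < 306.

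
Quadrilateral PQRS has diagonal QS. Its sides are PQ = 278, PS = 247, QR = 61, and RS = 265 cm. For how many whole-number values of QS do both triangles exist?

From triangle PQS: 31 < QS < 525.
From triangle RQS: 204 < QS < 326.
Intersection: 204 < QS < 326, so integers 205 through 325: 121 values.

121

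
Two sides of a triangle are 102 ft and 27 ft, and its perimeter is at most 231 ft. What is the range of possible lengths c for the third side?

75 < c ≤ 102 ft

Triangle inequality alone gives 75 < c < 129.
The perimeter condition gives c ≤ 231 − 102 − 27 = 102.
Intersecting the two: 75 < c ≤ 102.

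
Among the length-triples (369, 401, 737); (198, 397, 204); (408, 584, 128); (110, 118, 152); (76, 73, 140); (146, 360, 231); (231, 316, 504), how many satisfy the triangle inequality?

6

(369,401,737): 369+401 > 737 → valid
(198,204,397): 198+204 > 397 → valid
(128,408,584): 128+408 ≤ 584 → not valid
(110,118,152): 110+118 > 152 → valid
(73,76,140): 73+76 > 140 → valid
(146,231,360): 146+231 > 360 → valid
(231,316,504): 231+316 > 504 → valid
6 of the 7 triples form a triangle.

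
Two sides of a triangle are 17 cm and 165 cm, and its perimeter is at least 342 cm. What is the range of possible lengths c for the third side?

160 ≤ c < 182

Triangle inequality alone gives 148 < c < 182.
The perimeter condition gives c ≥ 342 − 17 − 165 = 160.
Intersecting the two: 160 ≤ c < 182.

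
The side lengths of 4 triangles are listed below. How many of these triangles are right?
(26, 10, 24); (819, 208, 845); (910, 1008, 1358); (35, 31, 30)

3

(26,10,24): 10²+24² = 676 = 26² → right
(819,208,845): 208²+819² = 714025 = 845² → right
(910,1008,1358): 910²+1008² = 1844164 = 1358² → right
(35,31,30): 30²+31² = 1861 > 1225 = 35² → acute
3 of the 4 are right.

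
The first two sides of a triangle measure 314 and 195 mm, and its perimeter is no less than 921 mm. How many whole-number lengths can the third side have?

97

Triangle inequality: 119 < x < 509. Perimeter ≥ 921 gives x ≥ 921 − 314 − 195 = 412.
So 412 ≤ x < 509; integers 412 through 508: 97 values.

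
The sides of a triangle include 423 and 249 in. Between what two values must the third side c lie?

By the triangle inequality, c must be less than 423 + 249 = 672 and greater than |423 − 249| = 174.

174 < c < 672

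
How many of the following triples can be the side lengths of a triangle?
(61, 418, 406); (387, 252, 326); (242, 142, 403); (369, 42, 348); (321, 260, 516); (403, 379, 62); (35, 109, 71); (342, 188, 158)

6

(61,406,418): 61+406 > 418 → valid
(252,326,387): 252+326 > 387 → valid
(142,242,403): 142+242 ≤ 403 → not valid
(42,348,369): 42+348 > 369 → valid
(260,321,516): 260+321 > 516 → valid
(62,379,403): 62+379 > 403 → valid
(35,71,109): 35+71 ≤ 109 → not valid
(158,188,342): 158+188 > 342 → valid
6 of the 8 triples form a triangle.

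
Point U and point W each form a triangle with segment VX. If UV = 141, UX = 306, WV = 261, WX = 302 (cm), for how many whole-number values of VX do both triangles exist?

281

From triangle UVX: 165 < VX < 447.
From triangle WVX: 41 < VX < 563.
Intersection: 165 < VX < 447, so integers 166 through 446: 281 values.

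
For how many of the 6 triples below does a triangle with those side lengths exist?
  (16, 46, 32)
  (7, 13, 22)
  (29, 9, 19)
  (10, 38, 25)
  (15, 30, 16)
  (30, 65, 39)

3

(16,32,46): 16+32 > 46 → valid
(7,13,22): 7+13 ≤ 22 → not valid
(9,19,29): 9+19 ≤ 29 → not valid
(10,25,38): 10+25 ≤ 38 → not valid
(15,16,30): 15+16 > 30 → valid
(30,39,65): 30+39 > 65 → valid
3 of the 6 triples form a triangle.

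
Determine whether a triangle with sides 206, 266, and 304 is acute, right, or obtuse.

acute

Compare the square of the longest side to the sum of squares of the other two: 206² + 266² = 113192 > 92416 = 304².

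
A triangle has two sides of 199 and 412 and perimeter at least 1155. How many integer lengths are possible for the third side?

Triangle inequality: 213 < x < 611. Perimeter ≥ 1155 gives x ≥ 1155 − 199 − 412 = 544.
So 544 ≤ x < 611; integers 544 through 610: 67 values.

67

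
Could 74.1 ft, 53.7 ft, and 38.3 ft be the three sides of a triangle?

The longest side is 74.1, and the other two sum to 92.0.
Since 92.0 > 74.1, the triangle inequality holds.

Yes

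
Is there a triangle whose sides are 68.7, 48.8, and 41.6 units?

Yes

The longest side is 68.7, and the other two sum to 90.4.
Since 90.4 > 68.7, the triangle inequality holds.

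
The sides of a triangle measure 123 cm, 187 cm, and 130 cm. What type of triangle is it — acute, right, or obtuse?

obtuse

Compare the square of the longest side to the sum of squares of the other two: 123² + 130² = 32029 < 34969 = 187².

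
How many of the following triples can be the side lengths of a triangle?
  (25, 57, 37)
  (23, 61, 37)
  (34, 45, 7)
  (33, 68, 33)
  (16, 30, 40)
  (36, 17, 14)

2

(25,37,57): 25+37 > 57 → valid
(23,37,61): 23+37 ≤ 61 → not valid
(7,34,45): 7+34 ≤ 45 → not valid
(33,33,68): 33+33 ≤ 68 → not valid
(16,30,40): 16+30 > 40 → valid
(14,17,36): 14+17 ≤ 36 → not valid
2 of the 6 triples form a triangle.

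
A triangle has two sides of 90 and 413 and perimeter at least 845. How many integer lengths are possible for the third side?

161

Triangle inequality: 323 < x < 503. Perimeter ≥ 845 gives x ≥ 845 − 90 − 413 = 342.
So 342 ≤ x < 503; integers 342 through 502: 161 values.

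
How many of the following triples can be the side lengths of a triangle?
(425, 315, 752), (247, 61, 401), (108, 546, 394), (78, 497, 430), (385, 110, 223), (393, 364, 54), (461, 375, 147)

3

(315,425,752): 315+425 ≤ 752 → not valid
(61,247,401): 61+247 ≤ 401 → not valid
(108,394,546): 108+394 ≤ 546 → not valid
(78,430,497): 78+430 > 497 → valid
(110,223,385): 110+223 ≤ 385 → not valid
(54,364,393): 54+364 > 393 → valid
(147,375,461): 147+375 > 461 → valid
3 of the 7 triples form a triangle.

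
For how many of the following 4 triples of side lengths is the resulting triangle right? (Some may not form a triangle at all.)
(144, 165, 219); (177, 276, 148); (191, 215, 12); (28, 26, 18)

1

(144,165,219): 144²+165² = 47961 = 219² → right
(177,276,148): 148²+177² = 53233 < 76176 = 276² → obtuse
(191,215,12): 12+191 ≤ 215, not a triangle
(28,26,18): 18²+26² = 1000 > 784 = 28² → acute
1 of the 4 is right.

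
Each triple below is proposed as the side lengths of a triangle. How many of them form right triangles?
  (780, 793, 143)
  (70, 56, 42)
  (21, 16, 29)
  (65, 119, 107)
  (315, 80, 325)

3

(780,793,143): 143²+780² = 628849 = 793² → right
(70,56,42): 42²+56² = 4900 = 70² → right
(21,16,29): 16²+21² = 697 < 841 = 29² → obtuse
(65,119,107): 65²+107² = 15674 > 14161 = 119² → acute
(315,80,325): 80²+315² = 105625 = 325² → right
3 of the 5 are right.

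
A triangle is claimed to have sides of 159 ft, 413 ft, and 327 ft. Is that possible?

Yes

The longest side is 413, and the other two sum to 486.
Since 486 > 413, the triangle inequality holds.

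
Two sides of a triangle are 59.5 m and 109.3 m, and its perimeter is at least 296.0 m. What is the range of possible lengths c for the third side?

Triangle inequality alone gives 49.8 < c < 168.8.
The perimeter condition gives c ≥ 296.0 − 59.5 − 109.3 = 127.2.
Intersecting the two: 127.2 ≤ c < 168.8.

127.2 ≤ c < 168.8 m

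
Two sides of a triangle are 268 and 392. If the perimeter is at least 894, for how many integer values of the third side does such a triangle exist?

Triangle inequality: 124 < x < 660. Perimeter ≥ 894 gives x ≥ 894 − 268 − 392 = 234.
So 234 ≤ x < 660; integers 234 through 659: 426 values.

426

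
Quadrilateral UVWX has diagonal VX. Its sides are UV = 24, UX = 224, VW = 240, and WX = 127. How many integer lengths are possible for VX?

47

From triangle UVX: 200 < VX < 248.
From triangle WVX: 113 < VX < 367.
Intersection: 200 < VX < 248, so integers 201 through 247: 47 values.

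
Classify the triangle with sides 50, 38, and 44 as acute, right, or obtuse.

Compare the square of the longest side to the sum of squares of the other two: 38² + 44² = 3380 > 2500 = 50².

acute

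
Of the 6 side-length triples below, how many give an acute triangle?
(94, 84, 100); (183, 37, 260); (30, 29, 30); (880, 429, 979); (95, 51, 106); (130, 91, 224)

(94,84,100): 84²+94² = 15892 > 10000 = 100² → acute
(183,37,260): 37+183 ≤ 260, not a triangle
(30,29,30): 29²+30² = 1741 > 900 = 30² → acute
(880,429,979): 429²+880² = 958441 = 979² → right
(95,51,106): 51²+95² = 11626 > 11236 = 106² → acute
(130,91,224): 91+130 ≤ 224, not a triangle
3 of the 6 are acute.

3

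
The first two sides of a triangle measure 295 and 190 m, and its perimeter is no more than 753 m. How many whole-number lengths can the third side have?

163

Triangle inequality: 105 < x < 485. Perimeter ≤ 753 gives x ≤ 753 − 295 − 190 = 268.
So 105 < x ≤ 268; integers 106 through 268: 163 values.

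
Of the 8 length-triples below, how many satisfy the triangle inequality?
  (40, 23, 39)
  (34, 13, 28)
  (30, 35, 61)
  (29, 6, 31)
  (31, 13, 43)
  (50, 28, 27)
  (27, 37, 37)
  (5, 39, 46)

(23,39,40): 23+39 > 40 → valid
(13,28,34): 13+28 > 34 → valid
(30,35,61): 30+35 > 61 → valid
(6,29,31): 6+29 > 31 → valid
(13,31,43): 13+31 > 43 → valid
(27,28,50): 27+28 > 50 → valid
(27,37,37): 27+37 > 37 → valid
(5,39,46): 5+39 ≤ 46 → not valid
7 of the 8 triples form a triangle.

7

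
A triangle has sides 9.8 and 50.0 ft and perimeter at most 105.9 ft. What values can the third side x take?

Triangle inequality alone gives 40.2 < x < 59.8.
The perimeter condition gives x ≤ 105.9 − 9.8 − 50.0 = 46.1.
Intersecting the two: 40.2 < x ≤ 46.1.

40.2 < x ≤ 46.1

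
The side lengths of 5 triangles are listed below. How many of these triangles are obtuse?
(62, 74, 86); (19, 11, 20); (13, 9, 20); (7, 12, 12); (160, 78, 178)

1

(62,74,86): 62²+74² = 9320 > 7396 = 86² → acute
(19,11,20): 11²+19² = 482 > 400 = 20² → acute
(13,9,20): 9²+13² = 250 < 400 = 20² → obtuse
(7,12,12): 7²+12² = 193 > 144 = 12² → acute
(160,78,178): 78²+160² = 31684 = 178² → right
1 of the 5 is obtuse.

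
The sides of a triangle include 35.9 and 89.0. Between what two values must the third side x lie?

53.1 < x < 124.9

By the triangle inequality, x must be less than 35.9 + 89.0 = 124.9 and greater than |35.9 − 89.0| = 53.1.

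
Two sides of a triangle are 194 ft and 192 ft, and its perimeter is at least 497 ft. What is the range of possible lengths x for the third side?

Triangle inequality alone gives 2 < x < 386.
The perimeter condition gives x ≥ 497 − 194 − 192 = 111.
Intersecting the two: 111 ≤ x < 386.

111 ≤ x < 386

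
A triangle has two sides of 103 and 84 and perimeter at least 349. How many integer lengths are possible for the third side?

Triangle inequality: 19 < x < 187. Perimeter ≥ 349 gives x ≥ 349 − 103 − 84 = 162.
So 162 ≤ x < 187; integers 162 through 186: 25 values.

25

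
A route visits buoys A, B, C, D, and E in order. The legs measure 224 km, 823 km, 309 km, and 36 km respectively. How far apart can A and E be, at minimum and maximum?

The maximum is all hops collinear in one direction: 224 + 823 + 309 + 36 = 1392.
The longest hop is 823; the others sum to 569. Folding the others back against it leaves at least 823 − 569 = 254.

254 ≤ AE ≤ 1392 km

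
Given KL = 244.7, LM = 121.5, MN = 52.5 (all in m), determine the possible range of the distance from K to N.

The maximum is all hops collinear in one direction: 244.7 + 121.5 + 52.5 = 418.7.
The longest hop is 244.7; the others sum to 174.0. Folding the others back against it leaves at least 244.7 − 174.0 = 70.7.

70.7 ≤ KN ≤ 418.7 m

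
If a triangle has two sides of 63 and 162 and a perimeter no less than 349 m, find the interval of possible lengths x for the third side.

124 ≤ x < 225

Triangle inequality alone gives 99 < x < 225.
The perimeter condition gives x ≥ 349 − 63 − 162 = 124.
Intersecting the two: 124 ≤ x < 225.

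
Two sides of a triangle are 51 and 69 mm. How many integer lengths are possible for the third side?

The third side lies in the open interval (18, 120).
Integers from 19 to 119 inclusive: 119 − 19 + 1 = 101.

101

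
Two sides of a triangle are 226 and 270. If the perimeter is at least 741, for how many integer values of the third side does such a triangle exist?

251

Triangle inequality: 44 < x < 496. Perimeter ≥ 741 gives x ≥ 741 − 226 − 270 = 245.
So 245 ≤ x < 496; integers 245 through 495: 251 values.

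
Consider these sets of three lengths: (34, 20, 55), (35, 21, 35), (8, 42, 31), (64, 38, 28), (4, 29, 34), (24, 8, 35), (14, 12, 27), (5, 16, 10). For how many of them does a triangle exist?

2

(20,34,55): 20+34 ≤ 55 → not valid
(21,35,35): 21+35 > 35 → valid
(8,31,42): 8+31 ≤ 42 → not valid
(28,38,64): 28+38 > 64 → valid
(4,29,34): 4+29 ≤ 34 → not valid
(8,24,35): 8+24 ≤ 35 → not valid
(12,14,27): 12+14 ≤ 27 → not valid
(5,10,16): 5+10 ≤ 16 → not valid
2 of the 8 triples form a triangle.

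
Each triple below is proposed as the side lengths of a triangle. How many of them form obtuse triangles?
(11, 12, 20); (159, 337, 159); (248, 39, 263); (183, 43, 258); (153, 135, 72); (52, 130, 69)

2

(11,12,20): 11²+12² = 265 < 400 = 20² → obtuse
(159,337,159): 159+159 ≤ 337, not a triangle
(248,39,263): 39²+248² = 63025 < 69169 = 263² → obtuse
(183,43,258): 43+183 ≤ 258, not a triangle
(153,135,72): 72²+135² = 23409 = 153² → right
(52,130,69): 52+69 ≤ 130, not a triangle
2 of the 6 are obtuse.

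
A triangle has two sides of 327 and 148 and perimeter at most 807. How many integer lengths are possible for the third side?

153

Triangle inequality: 179 < x < 475. Perimeter ≤ 807 gives x ≤ 807 − 327 − 148 = 332.
So 179 < x ≤ 332; integers 180 through 332: 153 values.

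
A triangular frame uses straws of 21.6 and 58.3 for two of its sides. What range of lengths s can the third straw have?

36.7 < s < 79.9

By the triangle inequality, s must be less than 21.6 + 58.3 = 79.9 and greater than |21.6 − 58.3| = 36.7.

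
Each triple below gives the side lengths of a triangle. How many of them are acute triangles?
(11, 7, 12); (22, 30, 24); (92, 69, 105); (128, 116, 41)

(11,7,12): 7²+11² = 170 > 144 = 12² → acute
(22,30,24): 22²+24² = 1060 > 900 = 30² → acute
(92,69,105): 69²+92² = 13225 > 11025 = 105² → acute
(128,116,41): 41²+116² = 15137 < 16384 = 128² → obtuse
3 of the 4 are acute.

3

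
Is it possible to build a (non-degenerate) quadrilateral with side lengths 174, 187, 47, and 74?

A quadrilateral exists iff every side is shorter than the sum of the others — equivalently, the longest side is less than the sum of the rest.
Longest side 187 < 295 (sum of the remaining 3), so yes.

Yes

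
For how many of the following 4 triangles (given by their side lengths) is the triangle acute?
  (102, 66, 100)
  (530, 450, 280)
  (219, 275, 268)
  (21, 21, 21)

(102,66,100): 66²+100² = 14356 > 10404 = 102² → acute
(530,450,280): 280²+450² = 280900 = 530² → right
(219,275,268): 219²+268² = 119785 > 75625 = 275² → acute
(21,21,21): 21²+21² = 882 > 441 = 21² → acute
3 of the 4 are acute.

3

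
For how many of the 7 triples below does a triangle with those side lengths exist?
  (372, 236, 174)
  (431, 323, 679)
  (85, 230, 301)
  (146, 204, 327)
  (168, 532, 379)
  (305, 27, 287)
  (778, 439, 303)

6

(174,236,372): 174+236 > 372 → valid
(323,431,679): 323+431 > 679 → valid
(85,230,301): 85+230 > 301 → valid
(146,204,327): 146+204 > 327 → valid
(168,379,532): 168+379 > 532 → valid
(27,287,305): 27+287 > 305 → valid
(303,439,778): 303+439 ≤ 778 → not valid
6 of the 7 triples form a triangle.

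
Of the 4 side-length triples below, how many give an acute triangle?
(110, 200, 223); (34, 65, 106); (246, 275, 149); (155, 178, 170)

3

(110,200,223): 110²+200² = 52100 > 49729 = 223² → acute
(34,65,106): 34+65 ≤ 106, not a triangle
(246,275,149): 149²+246² = 82717 > 75625 = 275² → acute
(155,178,170): 155²+170² = 52925 > 31684 = 178² → acute
3 of the 4 are acute.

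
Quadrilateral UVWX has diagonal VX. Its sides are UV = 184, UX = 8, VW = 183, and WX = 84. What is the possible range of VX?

From triangle UVX: |184 − 8| < VX < 184 + 8, i.e. 176 < VX < 192.
From triangle WVX: 99 < VX < 267.
Both must hold, so VX lies in the intersection.

176 < VX < 192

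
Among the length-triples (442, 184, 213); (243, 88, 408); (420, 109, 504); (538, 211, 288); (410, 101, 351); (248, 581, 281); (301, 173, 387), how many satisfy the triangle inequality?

3

(184,213,442): 184+213 ≤ 442 → not valid
(88,243,408): 88+243 ≤ 408 → not valid
(109,420,504): 109+420 > 504 → valid
(211,288,538): 211+288 ≤ 538 → not valid
(101,351,410): 101+351 > 410 → valid
(248,281,581): 248+281 ≤ 581 → not valid
(173,301,387): 173+301 > 387 → valid
3 of the 7 triples form a triangle.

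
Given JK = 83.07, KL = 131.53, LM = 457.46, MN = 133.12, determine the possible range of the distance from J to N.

The maximum is all hops collinear in one direction: 83.07 + 131.53 + 457.46 + 133.12 = 805.18.
The longest hop is 457.46; the others sum to 347.72. Folding the others back against it leaves at least 457.46 − 347.72 = 109.74.

109.74 ≤ JN ≤ 805.18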